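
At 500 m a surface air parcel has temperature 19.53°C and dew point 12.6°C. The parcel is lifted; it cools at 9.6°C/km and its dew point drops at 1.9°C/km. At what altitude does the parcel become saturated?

1400 m

T and T_d converge at 9.6 − 1.9 = 7.7°C per km
Height above start = (19.53 − 12.6) / 7.7 = 0.9 km
LCL altitude = 500 m + 900 m = 1400 m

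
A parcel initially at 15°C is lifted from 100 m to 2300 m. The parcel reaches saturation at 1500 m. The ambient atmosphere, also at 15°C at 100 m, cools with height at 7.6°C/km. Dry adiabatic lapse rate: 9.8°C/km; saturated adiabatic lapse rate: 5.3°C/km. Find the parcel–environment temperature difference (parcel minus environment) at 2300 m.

Parcel:
  Dry to 1500 m: -9.8 × 1.4 km = -13.72°C, so T = 1.28°C.
  Saturated to 2300 m: -5.3 × 0.8 km = -4.24°C, so T = -2.96°C.
Environment:
  Environment to 2300 m: -7.6 × 2.2 km = -16.72°C, so T = -1.72°C.
T_parcel − T_env = -2.96 − (-1.72) = -1.24°C

-1.24°C (parcel cooler than environment)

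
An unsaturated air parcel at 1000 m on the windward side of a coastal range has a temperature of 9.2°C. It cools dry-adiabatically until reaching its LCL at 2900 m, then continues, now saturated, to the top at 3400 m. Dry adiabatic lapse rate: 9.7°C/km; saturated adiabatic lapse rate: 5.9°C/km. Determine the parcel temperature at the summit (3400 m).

From 1000 m to 2900 m (dry): cools by 9.7 × 1.9 = 18.43°C, giving -9.23°C.
From 2900 m to 3400 m (saturated): cools by 5.9 × 0.5 = 2.95°C, giving -12.18°C.

-12.18°C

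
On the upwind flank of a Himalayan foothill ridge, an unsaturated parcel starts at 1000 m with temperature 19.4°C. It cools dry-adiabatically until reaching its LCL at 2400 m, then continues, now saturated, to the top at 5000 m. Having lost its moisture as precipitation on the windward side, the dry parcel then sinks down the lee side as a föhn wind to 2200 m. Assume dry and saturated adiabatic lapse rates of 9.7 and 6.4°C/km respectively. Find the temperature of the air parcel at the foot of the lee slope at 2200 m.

1000 → 2400 m (dry, 9.7°C/km): ΔT = -9.7 × 1.4 = -13.58°C → T = 5.82°C
2400 → 5000 m (saturated, 6.4°C/km): ΔT = -6.4 × 2.6 = -16.64°C → T = -10.82°C
5000 → 2200 m (dry descent, 9.7°C/km): ΔT = +9.7 × 2.8 = +27.16°C → T = 16.34°C

16.34°C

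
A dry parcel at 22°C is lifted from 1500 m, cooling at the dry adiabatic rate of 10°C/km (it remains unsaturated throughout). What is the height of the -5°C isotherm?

Height above start = (22 − (-5)) / 10 = 2.7 km
Altitude = 1500 m + 2700 m = 4200 m

4200 m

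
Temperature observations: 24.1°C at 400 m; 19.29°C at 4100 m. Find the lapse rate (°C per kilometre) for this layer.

1.3°C/km

Γ = −ΔT/Δz = (24.1 − 19.29) / (4100 − 400) m
  = 4.81°C / 3.7 km = 1.3°C/km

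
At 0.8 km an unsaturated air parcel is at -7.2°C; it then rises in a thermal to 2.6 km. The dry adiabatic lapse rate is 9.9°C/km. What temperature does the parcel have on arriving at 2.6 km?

-25.02°C

From 800 m to 2600 m (dry adiabatic): cools by 9.9 × 1.8 = 17.82°C, giving -25.02°C.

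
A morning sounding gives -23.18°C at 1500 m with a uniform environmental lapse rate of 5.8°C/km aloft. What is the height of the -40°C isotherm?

Height above start = (-23.18 − (-40)) / 5.8 = 2.9 km
Altitude = 1500 m + 2900 m = 4400 m

4400 m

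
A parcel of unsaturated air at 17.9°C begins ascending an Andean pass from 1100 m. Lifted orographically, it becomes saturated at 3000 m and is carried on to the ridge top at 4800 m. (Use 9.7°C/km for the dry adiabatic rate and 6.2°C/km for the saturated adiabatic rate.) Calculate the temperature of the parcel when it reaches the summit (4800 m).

-11.69°C

Dry to 3000 m: -9.7 × 1.9 km = -18.43°C, so T = -0.53°C.
Saturated to 4800 m: -6.2 × 1.8 km = -11.16°C, so T = -11.69°C.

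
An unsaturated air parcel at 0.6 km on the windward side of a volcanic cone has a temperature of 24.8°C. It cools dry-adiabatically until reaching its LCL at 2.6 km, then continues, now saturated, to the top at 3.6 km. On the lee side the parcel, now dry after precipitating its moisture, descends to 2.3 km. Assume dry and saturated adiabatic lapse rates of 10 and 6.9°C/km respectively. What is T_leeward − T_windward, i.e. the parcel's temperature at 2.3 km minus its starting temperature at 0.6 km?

600 → 2600 m (dry, 10°C/km): ΔT = -10 × 2 = -20°C → T = 4.8°C
2600 → 3600 m (saturated, 6.9°C/km): ΔT = -6.9 × 1 = -6.9°C → T = -2.1°C
3600 → 2300 m (dry descent, 10°C/km): ΔT = +10 × 1.3 = +13°C → T = 10.9°C
Net change vs windward start: 10.9 − 24.8 = -13.9°C

-13.9°C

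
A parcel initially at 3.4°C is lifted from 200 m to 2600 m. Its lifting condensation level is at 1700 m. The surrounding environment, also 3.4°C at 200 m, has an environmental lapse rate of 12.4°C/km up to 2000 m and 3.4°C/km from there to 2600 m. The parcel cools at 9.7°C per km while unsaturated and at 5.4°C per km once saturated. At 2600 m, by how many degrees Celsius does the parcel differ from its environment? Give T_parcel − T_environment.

+4.95°C (parcel warmer than environment)

Parcel:
  200 → 1700 m (dry, 9.7°C/km): ΔT = -9.7 × 1.5 = -14.55°C → T = -11.15°C
  1700 → 2600 m (saturated, 5.4°C/km): ΔT = -5.4 × 0.9 = -4.86°C → T = -16.01°C
Environment:
  200 → 2000 m (environment, lower layer, 12.4°C/km): ΔT = -12.4 × 1.8 = -22.32°C → T = -18.92°C
  2000 → 2600 m (environment, upper layer, 3.4°C/km): ΔT = -3.4 × 0.6 = -2.04°C → T = -20.96°C
T_parcel − T_env = -16.01 − (-20.96) = +4.95°C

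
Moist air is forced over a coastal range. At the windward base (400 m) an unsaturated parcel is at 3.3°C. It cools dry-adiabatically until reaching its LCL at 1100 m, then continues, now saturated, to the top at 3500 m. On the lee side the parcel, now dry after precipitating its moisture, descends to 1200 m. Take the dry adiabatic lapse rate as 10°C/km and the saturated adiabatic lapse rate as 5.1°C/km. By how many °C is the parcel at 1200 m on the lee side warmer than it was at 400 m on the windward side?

From 400 m to 1100 m (dry): cools by 10 × 0.7 = 7°C, giving -3.7°C.
From 1100 m to 3500 m (saturated): cools by 5.1 × 2.4 = 12.24°C, giving -15.94°C.
From 3500 m to 1200 m (dry descent): warms by 10 × 2.3 = 23°C, giving 7.06°C.
Net change vs windward start: 7.06 − 3.3 = +3.76°C

+3.76°C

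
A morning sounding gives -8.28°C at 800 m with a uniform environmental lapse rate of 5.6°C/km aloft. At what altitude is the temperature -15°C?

2000 m

Height above start = (-8.28 − (-15)) / 5.6 = 1.2 km
Altitude = 800 m + 1200 m = 2000 m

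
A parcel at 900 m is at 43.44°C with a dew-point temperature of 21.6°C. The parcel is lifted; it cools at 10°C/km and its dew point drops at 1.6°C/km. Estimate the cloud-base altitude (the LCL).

T and T_d converge at 10 − 1.6 = 8.4°C per km
Height above start = (43.44 − 21.6) / 8.4 = 2.6 km
LCL altitude = 900 m + 2600 m = 3500 m

3500 m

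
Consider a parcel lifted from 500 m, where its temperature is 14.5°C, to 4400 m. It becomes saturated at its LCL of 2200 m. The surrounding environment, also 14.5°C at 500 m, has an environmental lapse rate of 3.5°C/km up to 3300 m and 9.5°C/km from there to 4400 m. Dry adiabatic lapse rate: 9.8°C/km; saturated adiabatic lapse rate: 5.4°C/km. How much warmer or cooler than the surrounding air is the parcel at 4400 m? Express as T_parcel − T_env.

Parcel:
  From 500 m to 2200 m (dry): cools by 9.8 × 1.7 = 16.66°C, giving -2.16°C.
  From 2200 m to 4400 m (saturated): cools by 5.4 × 2.2 = 11.88°C, giving -14.04°C.
Environment:
  From 500 m to 3300 m (environment, lower layer): cools by 3.5 × 2.8 = 9.8°C, giving 4.7°C.
  From 3300 m to 4400 m (environment, upper layer): cools by 9.5 × 1.1 = 10.45°C, giving -5.75°C.
T_parcel − T_env = -14.04 − (-5.75) = -8.29°C

-8.29°C (parcel cooler than environment)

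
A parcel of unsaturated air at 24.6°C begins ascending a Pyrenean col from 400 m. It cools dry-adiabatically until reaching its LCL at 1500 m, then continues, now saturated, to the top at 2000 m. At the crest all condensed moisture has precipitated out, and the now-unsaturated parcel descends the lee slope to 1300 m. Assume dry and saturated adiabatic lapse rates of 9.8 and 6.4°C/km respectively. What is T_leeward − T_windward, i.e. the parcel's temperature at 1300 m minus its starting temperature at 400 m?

-7.12°C

From 400 m to 1500 m (dry): cools by 9.8 × 1.1 = 10.78°C, giving 13.82°C.
From 1500 m to 2000 m (saturated): cools by 6.4 × 0.5 = 3.2°C, giving 10.62°C.
From 2000 m to 1300 m (dry descent): warms by 9.8 × 0.7 = 6.86°C, giving 17.48°C.
Net change vs windward start: 17.48 − 24.6 = -7.12°C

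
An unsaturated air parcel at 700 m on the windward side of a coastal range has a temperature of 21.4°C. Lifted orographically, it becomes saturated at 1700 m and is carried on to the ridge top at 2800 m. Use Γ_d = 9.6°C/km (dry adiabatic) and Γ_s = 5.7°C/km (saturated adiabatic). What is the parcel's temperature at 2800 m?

700–1700 m, dry: Δz = 1 km ⇒ ΔT = -9.6°C; T = 11.8°C
1700–2800 m, saturated: Δz = 1.1 km ⇒ ΔT = -6.27°C; T = 5.53°C

5.53°C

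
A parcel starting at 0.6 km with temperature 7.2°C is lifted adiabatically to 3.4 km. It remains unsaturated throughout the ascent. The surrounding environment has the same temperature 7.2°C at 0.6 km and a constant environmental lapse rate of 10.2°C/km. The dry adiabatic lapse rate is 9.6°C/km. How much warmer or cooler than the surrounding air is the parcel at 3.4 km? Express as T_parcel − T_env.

Parcel:
  600 → 3400 m (dry, 9.6°C/km): ΔT = -9.6 × 2.8 = -26.88°C → T = -19.68°C
Environment:
  600 → 3400 m (environment, 10.2°C/km): ΔT = -10.2 × 2.8 = -28.56°C → T = -21.36°C
T_parcel − T_env = -19.68 − (-21.36) = +1.68°C

+1.68°C (parcel warmer than environment)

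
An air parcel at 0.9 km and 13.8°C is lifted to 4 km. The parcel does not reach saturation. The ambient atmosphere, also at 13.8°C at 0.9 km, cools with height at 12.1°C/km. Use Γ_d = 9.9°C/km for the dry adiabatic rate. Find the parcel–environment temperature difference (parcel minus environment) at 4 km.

Parcel:
  900 → 4000 m (dry, 9.9°C/km): ΔT = -9.9 × 3.1 = -30.69°C → T = -16.89°C
Environment:
  900 → 4000 m (environment, 12.1°C/km): ΔT = -12.1 × 3.1 = -37.51°C → T = -23.71°C
T_parcel − T_env = -16.89 − (-23.71) = +6.82°C

+6.82°C (parcel warmer than environment)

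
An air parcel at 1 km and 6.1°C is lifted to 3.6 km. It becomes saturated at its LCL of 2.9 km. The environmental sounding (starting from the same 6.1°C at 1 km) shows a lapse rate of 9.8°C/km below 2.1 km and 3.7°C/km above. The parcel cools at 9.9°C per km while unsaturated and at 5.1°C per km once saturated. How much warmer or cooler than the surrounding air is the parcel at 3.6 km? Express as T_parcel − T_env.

Parcel:
  1000 → 2900 m (dry, 9.9°C/km): ΔT = -9.9 × 1.9 = -18.81°C → T = -12.71°C
  2900 → 3600 m (saturated, 5.1°C/km): ΔT = -5.1 × 0.7 = -3.57°C → T = -16.28°C
Environment:
  1000 → 2100 m (environment, lower layer, 9.8°C/km): ΔT = -9.8 × 1.1 = -10.78°C → T = -4.68°C
  2100 → 3600 m (environment, upper layer, 3.7°C/km): ΔT = -3.7 × 1.5 = -5.55°C → T = -10.23°C
T_parcel − T_env = -16.28 − (-10.23) = -6.05°C

-6.05°C (parcel cooler than environment)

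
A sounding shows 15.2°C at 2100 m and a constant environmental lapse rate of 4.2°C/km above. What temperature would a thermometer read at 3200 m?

10.58°C

2100–3200 m, environmental: Δz = 1.1 km ⇒ ΔT = -4.62°C; T = 10.58°C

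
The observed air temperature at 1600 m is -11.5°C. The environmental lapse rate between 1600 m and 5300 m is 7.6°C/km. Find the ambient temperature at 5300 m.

-39.62°C

Environmental to 5300 m: -7.6 × 3.7 km = -28.12°C, so T = -39.62°C.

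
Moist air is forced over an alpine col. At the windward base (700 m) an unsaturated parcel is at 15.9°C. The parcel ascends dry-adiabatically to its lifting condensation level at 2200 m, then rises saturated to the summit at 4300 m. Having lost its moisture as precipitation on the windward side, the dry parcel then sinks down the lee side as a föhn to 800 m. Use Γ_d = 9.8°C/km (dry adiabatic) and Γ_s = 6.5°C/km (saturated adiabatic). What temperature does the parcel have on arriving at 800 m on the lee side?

21.85°C

700–2200 m, dry: Δz = 1.5 km ⇒ ΔT = -14.7°C; T = 1.2°C
2200–4300 m, saturated: Δz = 2.1 km ⇒ ΔT = -13.65°C; T = -12.45°C
4300–800 m, dry descent: Δz = 3.5 km ⇒ ΔT = +34.3°C; T = 21.85°C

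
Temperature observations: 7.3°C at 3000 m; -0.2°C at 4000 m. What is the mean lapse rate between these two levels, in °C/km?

7.5°C/km

Γ = −ΔT/Δz = (7.3 − (-0.2)) / (4000 − 3000) m
  = 7.5°C / 1 km = 7.5°C/km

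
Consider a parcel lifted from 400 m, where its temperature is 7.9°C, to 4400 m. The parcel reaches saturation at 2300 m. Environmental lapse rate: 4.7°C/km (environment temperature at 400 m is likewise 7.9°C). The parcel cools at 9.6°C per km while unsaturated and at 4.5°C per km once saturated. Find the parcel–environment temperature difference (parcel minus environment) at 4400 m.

-8.89°C (parcel cooler than environment)

Parcel:
  From 400 m to 2300 m (dry): cools by 9.6 × 1.9 = 18.24°C, giving -10.34°C.
  From 2300 m to 4400 m (saturated): cools by 4.5 × 2.1 = 9.45°C, giving -19.79°C.
Environment:
  From 400 m to 4400 m (environment): cools by 4.7 × 4 = 18.8°C, giving -10.9°C.
T_parcel − T_env = -19.79 − (-10.9) = -8.89°C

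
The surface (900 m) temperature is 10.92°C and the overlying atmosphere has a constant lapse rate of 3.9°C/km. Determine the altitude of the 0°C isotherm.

Height above start = (10.92 − 0) / 3.9 = 2.8 km
Altitude = 900 m + 2800 m = 3700 m

3700 m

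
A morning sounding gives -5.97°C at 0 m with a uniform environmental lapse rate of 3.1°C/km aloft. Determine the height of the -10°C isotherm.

Height above start = (-5.97 − (-10)) / 3.1 = 1.3 km
Altitude = 0 m + 1300 m = 1300 m

1300 m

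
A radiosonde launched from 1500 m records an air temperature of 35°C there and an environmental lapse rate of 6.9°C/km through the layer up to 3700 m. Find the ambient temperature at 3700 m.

19.82°C

1500 → 3700 m (environmental, 6.9°C/km): ΔT = -6.9 × 2.2 = -15.18°C → T = 19.82°C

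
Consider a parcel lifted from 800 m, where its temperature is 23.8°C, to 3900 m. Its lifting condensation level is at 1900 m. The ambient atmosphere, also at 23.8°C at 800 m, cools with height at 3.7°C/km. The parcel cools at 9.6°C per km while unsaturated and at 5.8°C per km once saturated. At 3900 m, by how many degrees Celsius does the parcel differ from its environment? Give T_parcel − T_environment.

-10.69°C (parcel cooler than environment)

Parcel:
  Dry to 1900 m: -9.6 × 1.1 km = -10.56°C, so T = 13.24°C.
  Saturated to 3900 m: -5.8 × 2 km = -11.6°C, so T = 1.64°C.
Environment:
  Environment to 3900 m: -3.7 × 3.1 km = -11.47°C, so T = 12.33°C.
T_parcel − T_env = 1.64 − 12.33 = -10.69°C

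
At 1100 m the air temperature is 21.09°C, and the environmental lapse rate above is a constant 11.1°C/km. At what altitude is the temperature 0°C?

3000 m

Height above start = (21.09 − 0) / 11.1 = 1.9 km
Altitude = 1100 m + 1900 m = 3000 m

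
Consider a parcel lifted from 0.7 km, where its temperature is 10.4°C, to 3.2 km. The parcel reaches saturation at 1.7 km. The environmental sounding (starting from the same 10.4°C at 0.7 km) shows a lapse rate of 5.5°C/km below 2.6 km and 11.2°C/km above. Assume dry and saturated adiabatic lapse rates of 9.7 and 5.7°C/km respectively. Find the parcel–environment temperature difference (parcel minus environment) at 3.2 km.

Parcel:
  700 → 1700 m (dry, 9.7°C/km): ΔT = -9.7 × 1 = -9.7°C → T = 0.7°C
  1700 → 3200 m (saturated, 5.7°C/km): ΔT = -5.7 × 1.5 = -8.55°C → T = -7.85°C
Environment:
  700 → 2600 m (environment, lower layer, 5.5°C/km): ΔT = -5.5 × 1.9 = -10.45°C → T = -0.05°C
  2600 → 3200 m (environment, upper layer, 11.2°C/km): ΔT = -11.2 × 0.6 = -6.72°C → T = -6.77°C
T_parcel − T_env = -7.85 − (-6.77) = -1.08°C

-1.08°C (parcel cooler than environment)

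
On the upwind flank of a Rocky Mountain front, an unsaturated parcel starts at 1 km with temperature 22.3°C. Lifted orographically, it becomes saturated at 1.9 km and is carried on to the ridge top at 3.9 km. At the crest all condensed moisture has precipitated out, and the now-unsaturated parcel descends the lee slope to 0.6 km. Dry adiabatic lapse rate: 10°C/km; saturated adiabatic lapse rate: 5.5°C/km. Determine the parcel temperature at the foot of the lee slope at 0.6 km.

1000–1900 m, dry: Δz = 0.9 km ⇒ ΔT = -9°C; T = 13.3°C
1900–3900 m, saturated: Δz = 2 km ⇒ ΔT = -11°C; T = 2.3°C
3900–600 m, dry descent: Δz = 3.3 km ⇒ ΔT = +33°C; T = 35.3°C

35.3°C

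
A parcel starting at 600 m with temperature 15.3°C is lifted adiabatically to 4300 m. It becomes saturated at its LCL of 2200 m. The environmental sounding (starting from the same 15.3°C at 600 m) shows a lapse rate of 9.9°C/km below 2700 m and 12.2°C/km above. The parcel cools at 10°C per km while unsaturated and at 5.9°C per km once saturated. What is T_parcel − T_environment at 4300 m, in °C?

Parcel:
  600 → 2200 m (dry, 10°C/km): ΔT = -10 × 1.6 = -16°C → T = -0.7°C
  2200 → 4300 m (saturated, 5.9°C/km): ΔT = -5.9 × 2.1 = -12.39°C → T = -13.09°C
Environment:
  600 → 2700 m (environment, lower layer, 9.9°C/km): ΔT = -9.9 × 2.1 = -20.79°C → T = -5.49°C
  2700 → 4300 m (environment, upper layer, 12.2°C/km): ΔT = -12.2 × 1.6 = -19.52°C → T = -25.01°C
T_parcel − T_env = -13.09 − (-25.01) = +11.92°C

+11.92°C (parcel warmer than environment)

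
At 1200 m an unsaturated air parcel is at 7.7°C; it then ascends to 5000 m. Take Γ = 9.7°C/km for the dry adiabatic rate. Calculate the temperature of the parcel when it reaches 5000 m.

From 1200 m to 5000 m (dry adiabatic): cools by 9.7 × 3.8 = 36.86°C, giving -29.16°C.

-29.16°C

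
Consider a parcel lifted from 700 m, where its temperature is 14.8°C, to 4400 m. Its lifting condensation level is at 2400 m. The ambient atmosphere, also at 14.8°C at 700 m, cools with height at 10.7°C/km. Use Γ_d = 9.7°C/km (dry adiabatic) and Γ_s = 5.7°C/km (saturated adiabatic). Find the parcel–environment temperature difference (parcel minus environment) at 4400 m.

Parcel:
  700–2400 m, dry: Δz = 1.7 km ⇒ ΔT = -16.49°C; T = -1.69°C
  2400–4400 m, saturated: Δz = 2 km ⇒ ΔT = -11.4°C; T = -13.09°C
Environment:
  700–4400 m, environment: Δz = 3.7 km ⇒ ΔT = -39.59°C; T = -24.79°C
T_parcel − T_env = -13.09 − (-24.79) = +11.7°C

+11.7°C (parcel warmer than environment)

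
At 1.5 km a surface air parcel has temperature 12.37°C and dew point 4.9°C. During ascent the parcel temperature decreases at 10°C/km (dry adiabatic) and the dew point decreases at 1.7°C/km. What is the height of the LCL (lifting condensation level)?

T and T_d converge at 10 − 1.7 = 8.3°C per km
Height above start = (12.37 − 4.9) / 8.3 = 0.9 km
LCL altitude = 1500 m + 900 m = 2400 m

2.4 km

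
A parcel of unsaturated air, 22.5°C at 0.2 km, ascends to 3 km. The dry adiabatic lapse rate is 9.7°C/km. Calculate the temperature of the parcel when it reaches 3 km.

-4.66°C

200 → 3000 m (dry adiabatic, 9.7°C/km): ΔT = -9.7 × 2.8 = -27.16°C → T = -4.66°C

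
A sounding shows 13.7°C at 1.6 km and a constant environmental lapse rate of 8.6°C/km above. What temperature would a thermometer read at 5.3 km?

-18.12°C

1600 → 5300 m (environmental, 8.6°C/km): ΔT = -8.6 × 3.7 = -31.82°C → T = -18.12°C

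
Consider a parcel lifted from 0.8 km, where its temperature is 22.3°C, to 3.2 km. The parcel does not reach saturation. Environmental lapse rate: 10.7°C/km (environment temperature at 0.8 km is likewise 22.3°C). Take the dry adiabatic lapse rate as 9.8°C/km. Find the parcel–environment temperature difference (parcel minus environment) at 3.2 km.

Parcel:
  800–3200 m, dry: Δz = 2.4 km ⇒ ΔT = -23.52°C; T = -1.22°C
Environment:
  800–3200 m, environment: Δz = 2.4 km ⇒ ΔT = -25.68°C; T = -3.38°C
T_parcel − T_env = -1.22 − (-3.38) = +2.16°C

+2.16°C (parcel warmer than environment)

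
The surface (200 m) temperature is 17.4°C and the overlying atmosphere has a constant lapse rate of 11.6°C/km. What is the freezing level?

1700 m

Height above start = (17.4 − 0) / 11.6 = 1.5 km
Altitude = 200 m + 1500 m = 1700 m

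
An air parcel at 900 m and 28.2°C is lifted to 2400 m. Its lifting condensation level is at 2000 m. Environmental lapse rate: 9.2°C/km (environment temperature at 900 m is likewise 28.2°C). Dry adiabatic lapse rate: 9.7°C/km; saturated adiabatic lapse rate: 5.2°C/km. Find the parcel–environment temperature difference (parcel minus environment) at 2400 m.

+1.05°C (parcel warmer than environment)

Parcel:
  From 900 m to 2000 m (dry): cools by 9.7 × 1.1 = 10.67°C, giving 17.53°C.
  From 2000 m to 2400 m (saturated): cools by 5.2 × 0.4 = 2.08°C, giving 15.45°C.
Environment:
  From 900 m to 2400 m (environment): cools by 9.2 × 1.5 = 13.8°C, giving 14.4°C.
T_parcel − T_env = 15.45 − 14.4 = +1.05°C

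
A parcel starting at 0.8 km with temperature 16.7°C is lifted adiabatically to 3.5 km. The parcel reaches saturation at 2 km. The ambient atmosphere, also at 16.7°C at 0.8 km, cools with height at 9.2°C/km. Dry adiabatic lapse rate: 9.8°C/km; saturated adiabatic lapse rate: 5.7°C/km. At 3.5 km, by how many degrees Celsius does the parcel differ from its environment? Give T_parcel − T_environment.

+4.53°C (parcel warmer than environment)

Parcel:
  From 800 m to 2000 m (dry): cools by 9.8 × 1.2 = 11.76°C, giving 4.94°C.
  From 2000 m to 3500 m (saturated): cools by 5.7 × 1.5 = 8.55°C, giving -3.61°C.
Environment:
  From 800 m to 3500 m (environment): cools by 9.2 × 2.7 = 24.84°C, giving -8.14°C.
T_parcel − T_env = -3.61 − (-8.14) = +4.53°C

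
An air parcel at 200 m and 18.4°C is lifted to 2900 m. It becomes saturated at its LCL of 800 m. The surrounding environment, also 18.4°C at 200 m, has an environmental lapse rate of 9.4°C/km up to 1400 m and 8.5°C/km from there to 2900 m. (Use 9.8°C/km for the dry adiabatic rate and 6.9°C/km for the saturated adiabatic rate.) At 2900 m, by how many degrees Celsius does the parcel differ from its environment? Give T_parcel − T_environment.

Parcel:
  200 → 800 m (dry, 9.8°C/km): ΔT = -9.8 × 0.6 = -5.88°C → T = 12.52°C
  800 → 2900 m (saturated, 6.9°C/km): ΔT = -6.9 × 2.1 = -14.49°C → T = -1.97°C
Environment:
  200 → 1400 m (environment, lower layer, 9.4°C/km): ΔT = -9.4 × 1.2 = -11.28°C → T = 7.12°C
  1400 → 2900 m (environment, upper layer, 8.5°C/km): ΔT = -8.5 × 1.5 = -12.75°C → T = -5.63°C
T_parcel − T_env = -1.97 − (-5.63) = +3.66°C

+3.66°C (parcel warmer than environment)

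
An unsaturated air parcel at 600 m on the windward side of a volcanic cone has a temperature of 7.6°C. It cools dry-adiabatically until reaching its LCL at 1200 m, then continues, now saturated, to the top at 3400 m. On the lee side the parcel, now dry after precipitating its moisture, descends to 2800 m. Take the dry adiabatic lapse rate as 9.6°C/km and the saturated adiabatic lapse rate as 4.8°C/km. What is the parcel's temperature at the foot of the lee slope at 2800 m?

-2.96°C

600–1200 m, dry: Δz = 0.6 km ⇒ ΔT = -5.76°C; T = 1.84°C
1200–3400 m, saturated: Δz = 2.2 km ⇒ ΔT = -10.56°C; T = -8.72°C
3400–2800 m, dry descent: Δz = 0.6 km ⇒ ΔT = +5.76°C; T = -2.96°C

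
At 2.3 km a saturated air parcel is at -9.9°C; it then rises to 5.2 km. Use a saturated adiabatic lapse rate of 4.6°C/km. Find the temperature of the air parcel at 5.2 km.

2300 → 5200 m (saturated adiabatic, 4.6°C/km): ΔT = -4.6 × 2.9 = -13.34°C → T = -23.24°C

-23.24°C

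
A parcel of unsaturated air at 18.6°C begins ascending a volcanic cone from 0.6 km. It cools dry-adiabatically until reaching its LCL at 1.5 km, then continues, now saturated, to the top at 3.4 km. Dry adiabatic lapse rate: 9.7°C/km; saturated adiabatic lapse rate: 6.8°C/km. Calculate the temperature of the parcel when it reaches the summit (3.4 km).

-3.05°C

600–1500 m, dry: Δz = 0.9 km ⇒ ΔT = -8.73°C; T = 9.87°C
1500–3400 m, saturated: Δz = 1.9 km ⇒ ΔT = -12.92°C; T = -3.05°C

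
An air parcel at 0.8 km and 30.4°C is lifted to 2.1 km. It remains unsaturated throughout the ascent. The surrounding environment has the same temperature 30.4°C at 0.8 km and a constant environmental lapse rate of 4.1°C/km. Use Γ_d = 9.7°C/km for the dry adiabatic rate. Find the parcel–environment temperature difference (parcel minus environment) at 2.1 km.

-7.28°C (parcel cooler than environment)

Parcel:
  800–2100 m, dry: Δz = 1.3 km ⇒ ΔT = -12.61°C; T = 17.79°C
Environment:
  800–2100 m, environment: Δz = 1.3 km ⇒ ΔT = -5.33°C; T = 25.07°C
T_parcel − T_env = 17.79 − 25.07 = -7.28°C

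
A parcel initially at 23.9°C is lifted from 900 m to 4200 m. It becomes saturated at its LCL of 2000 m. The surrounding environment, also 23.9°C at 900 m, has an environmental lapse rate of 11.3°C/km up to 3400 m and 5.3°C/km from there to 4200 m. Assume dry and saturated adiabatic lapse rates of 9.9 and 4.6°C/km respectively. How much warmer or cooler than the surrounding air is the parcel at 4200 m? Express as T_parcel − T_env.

+11.48°C (parcel warmer than environment)

Parcel:
  900–2000 m, dry: Δz = 1.1 km ⇒ ΔT = -10.89°C; T = 13.01°C
  2000–4200 m, saturated: Δz = 2.2 km ⇒ ΔT = -10.12°C; T = 2.89°C
Environment:
  900–3400 m, environment, lower layer: Δz = 2.5 km ⇒ ΔT = -28.25°C; T = -4.35°C
  3400–4200 m, environment, upper layer: Δz = 0.8 km ⇒ ΔT = -4.24°C; T = -8.59°C
T_parcel − T_env = 2.89 − (-8.59) = +11.48°C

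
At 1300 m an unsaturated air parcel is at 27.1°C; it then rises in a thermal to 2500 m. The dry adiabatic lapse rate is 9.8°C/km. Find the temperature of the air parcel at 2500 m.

15.34°C

1300–2500 m, dry adiabatic: Δz = 1.2 km ⇒ ΔT = -11.76°C; T = 15.34°C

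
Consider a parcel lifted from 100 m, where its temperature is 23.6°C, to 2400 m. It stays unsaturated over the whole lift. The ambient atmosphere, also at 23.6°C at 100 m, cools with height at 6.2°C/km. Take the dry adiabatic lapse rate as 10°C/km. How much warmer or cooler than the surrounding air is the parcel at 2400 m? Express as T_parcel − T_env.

-8.74°C (parcel cooler than environment)

Parcel:
  From 100 m to 2400 m (dry): cools by 10 × 2.3 = 23°C, giving 0.6°C.
Environment:
  From 100 m to 2400 m (environment): cools by 6.2 × 2.3 = 14.26°C, giving 9.34°C.
T_parcel − T_env = 0.6 − 9.34 = -8.74°C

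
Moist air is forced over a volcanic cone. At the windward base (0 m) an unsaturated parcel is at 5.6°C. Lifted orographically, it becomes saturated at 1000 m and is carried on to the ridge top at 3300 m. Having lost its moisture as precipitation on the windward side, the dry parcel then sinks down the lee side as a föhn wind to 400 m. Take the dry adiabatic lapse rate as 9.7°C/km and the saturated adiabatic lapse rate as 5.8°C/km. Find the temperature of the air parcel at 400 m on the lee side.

10.69°C

0 → 1000 m (dry, 9.7°C/km): ΔT = -9.7 × 1 = -9.7°C → T = -4.1°C
1000 → 3300 m (saturated, 5.8°C/km): ΔT = -5.8 × 2.3 = -13.34°C → T = -17.44°C
3300 → 400 m (dry descent, 9.7°C/km): ΔT = +9.7 × 2.9 = +28.13°C → T = 10.69°C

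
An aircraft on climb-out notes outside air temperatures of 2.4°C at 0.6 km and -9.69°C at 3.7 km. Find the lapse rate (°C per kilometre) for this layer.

3.9°C/km

Γ = −ΔT/Δz = (2.4 − (-9.69)) / (3700 − 600) m
  = 12.09°C / 3.1 km = 3.9°C/km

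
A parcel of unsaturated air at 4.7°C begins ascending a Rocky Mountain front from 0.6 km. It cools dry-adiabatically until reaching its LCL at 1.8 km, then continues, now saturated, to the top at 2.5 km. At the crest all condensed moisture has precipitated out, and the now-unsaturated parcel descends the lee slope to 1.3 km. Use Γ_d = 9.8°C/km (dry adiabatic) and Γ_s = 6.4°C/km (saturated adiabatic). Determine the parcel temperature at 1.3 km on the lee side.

Dry to 1800 m: -9.8 × 1.2 km = -11.76°C, so T = -7.06°C.
Saturated to 2500 m: -6.4 × 0.7 km = -4.48°C, so T = -11.54°C.
Dry descent to 1300 m: +9.8 × 1.2 km = +11.76°C, so T = 0.22°C.

0.22°C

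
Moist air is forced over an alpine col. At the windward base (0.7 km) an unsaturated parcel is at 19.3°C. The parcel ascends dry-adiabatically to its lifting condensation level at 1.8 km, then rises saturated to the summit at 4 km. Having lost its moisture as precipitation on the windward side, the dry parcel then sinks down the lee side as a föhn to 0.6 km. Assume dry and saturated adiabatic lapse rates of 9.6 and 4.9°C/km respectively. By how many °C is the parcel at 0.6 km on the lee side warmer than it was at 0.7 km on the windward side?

700 → 1800 m (dry, 9.6°C/km): ΔT = -9.6 × 1.1 = -10.56°C → T = 8.74°C
1800 → 4000 m (saturated, 4.9°C/km): ΔT = -4.9 × 2.2 = -10.78°C → T = -2.04°C
4000 → 600 m (dry descent, 9.6°C/km): ΔT = +9.6 × 3.4 = +32.64°C → T = 30.6°C
Net change vs windward start: 30.6 − 19.3 = +11.3°C

+11.3°C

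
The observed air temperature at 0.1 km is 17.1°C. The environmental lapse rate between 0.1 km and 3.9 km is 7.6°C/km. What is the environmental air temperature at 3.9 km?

-11.78°C

100 → 3900 m (environmental, 7.6°C/km): ΔT = -7.6 × 3.8 = -28.88°C → T = -11.78°C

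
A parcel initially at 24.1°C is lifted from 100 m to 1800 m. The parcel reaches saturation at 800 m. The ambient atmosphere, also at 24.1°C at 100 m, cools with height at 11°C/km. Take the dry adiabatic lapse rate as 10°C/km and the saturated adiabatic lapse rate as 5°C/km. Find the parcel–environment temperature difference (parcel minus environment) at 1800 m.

+6.7°C (parcel warmer than environment)

Parcel:
  100–800 m, dry: Δz = 0.7 km ⇒ ΔT = -7°C; T = 17.1°C
  800–1800 m, saturated: Δz = 1 km ⇒ ΔT = -5°C; T = 12.1°C
Environment:
  100–1800 m, environment: Δz = 1.7 km ⇒ ΔT = -18.7°C; T = 5.4°C
T_parcel − T_env = 12.1 − 5.4 = +6.7°C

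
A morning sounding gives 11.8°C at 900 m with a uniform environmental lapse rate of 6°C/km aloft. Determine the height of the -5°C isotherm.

Height above start = (11.8 − (-5)) / 6 = 2.8 km
Altitude = 900 m + 2800 m = 3700 m

3700 m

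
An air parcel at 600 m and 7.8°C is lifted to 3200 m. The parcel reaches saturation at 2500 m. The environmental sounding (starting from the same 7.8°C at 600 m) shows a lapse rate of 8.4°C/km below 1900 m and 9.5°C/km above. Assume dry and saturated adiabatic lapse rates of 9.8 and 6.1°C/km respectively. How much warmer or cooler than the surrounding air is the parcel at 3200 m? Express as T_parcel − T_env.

Parcel:
  600 → 2500 m (dry, 9.8°C/km): ΔT = -9.8 × 1.9 = -18.62°C → T = -10.82°C
  2500 → 3200 m (saturated, 6.1°C/km): ΔT = -6.1 × 0.7 = -4.27°C → T = -15.09°C
Environment:
  600 → 1900 m (environment, lower layer, 8.4°C/km): ΔT = -8.4 × 1.3 = -10.92°C → T = -3.12°C
  1900 → 3200 m (environment, upper layer, 9.5°C/km): ΔT = -9.5 × 1.3 = -12.35°C → T = -15.47°C
T_parcel − T_env = -15.09 − (-15.47) = +0.38°C

+0.38°C (parcel warmer than environment)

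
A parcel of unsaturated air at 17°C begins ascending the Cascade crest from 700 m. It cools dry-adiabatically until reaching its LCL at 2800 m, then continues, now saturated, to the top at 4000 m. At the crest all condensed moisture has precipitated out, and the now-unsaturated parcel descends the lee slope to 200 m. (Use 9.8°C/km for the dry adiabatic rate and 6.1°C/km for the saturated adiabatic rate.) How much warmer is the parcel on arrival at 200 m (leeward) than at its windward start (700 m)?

+9.34°C

700–2800 m, dry: Δz = 2.1 km ⇒ ΔT = -20.58°C; T = -3.58°C
2800–4000 m, saturated: Δz = 1.2 km ⇒ ΔT = -7.32°C; T = -10.9°C
4000–200 m, dry descent: Δz = 3.8 km ⇒ ΔT = +37.24°C; T = 26.34°C
Net change vs windward start: 26.34 − 17 = +9.34°C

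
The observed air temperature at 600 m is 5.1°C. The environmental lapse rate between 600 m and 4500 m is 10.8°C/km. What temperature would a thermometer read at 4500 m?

600–4500 m, environmental: Δz = 3.9 km ⇒ ΔT = -42.12°C; T = -37.02°C

-37.02°C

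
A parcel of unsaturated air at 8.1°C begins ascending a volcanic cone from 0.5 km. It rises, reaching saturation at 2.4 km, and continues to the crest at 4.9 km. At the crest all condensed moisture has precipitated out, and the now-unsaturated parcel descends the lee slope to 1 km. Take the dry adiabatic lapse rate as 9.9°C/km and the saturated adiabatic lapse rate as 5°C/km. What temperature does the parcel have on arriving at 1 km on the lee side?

15.4°C

From 500 m to 2400 m (dry): cools by 9.9 × 1.9 = 18.81°C, giving -10.71°C.
From 2400 m to 4900 m (saturated): cools by 5 × 2.5 = 12.5°C, giving -23.21°C.
From 4900 m to 1000 m (dry descent): warms by 9.9 × 3.9 = 38.61°C, giving 15.4°C.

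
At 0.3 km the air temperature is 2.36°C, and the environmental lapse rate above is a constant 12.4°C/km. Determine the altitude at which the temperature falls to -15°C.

1.7 km

Height above start = (2.36 − (-15)) / 12.4 = 1.4 km
Altitude = 300 m + 1400 m = 1700 m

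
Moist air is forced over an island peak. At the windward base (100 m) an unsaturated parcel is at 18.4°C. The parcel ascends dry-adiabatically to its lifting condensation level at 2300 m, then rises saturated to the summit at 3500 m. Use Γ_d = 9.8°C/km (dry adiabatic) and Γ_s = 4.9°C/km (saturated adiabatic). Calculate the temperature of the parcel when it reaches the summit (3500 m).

Dry to 2300 m: -9.8 × 2.2 km = -21.56°C, so T = -3.16°C.
Saturated to 3500 m: -4.9 × 1.2 km = -5.88°C, so T = -9.04°C.

-9.04°C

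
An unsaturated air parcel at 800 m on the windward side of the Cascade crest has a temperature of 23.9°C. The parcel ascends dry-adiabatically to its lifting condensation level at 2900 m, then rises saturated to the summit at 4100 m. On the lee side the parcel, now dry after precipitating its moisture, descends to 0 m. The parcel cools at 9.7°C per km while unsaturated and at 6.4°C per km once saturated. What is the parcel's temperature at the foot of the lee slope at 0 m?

Dry to 2900 m: -9.7 × 2.1 km = -20.37°C, so T = 3.53°C.
Saturated to 4100 m: -6.4 × 1.2 km = -7.68°C, so T = -4.15°C.
Dry descent to 0 m: +9.7 × 4.1 km = +39.77°C, so T = 35.62°C.

35.62°C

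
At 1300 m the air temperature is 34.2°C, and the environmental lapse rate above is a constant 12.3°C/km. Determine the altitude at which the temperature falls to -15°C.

5300 m

Height above start = (34.2 − (-15)) / 12.3 = 4 km
Altitude = 1300 m + 4000 m = 5300 m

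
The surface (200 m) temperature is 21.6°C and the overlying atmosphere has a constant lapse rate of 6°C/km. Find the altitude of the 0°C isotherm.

Height above start = (21.6 − 0) / 6 = 3.6 km
Altitude = 200 m + 3600 m = 3800 m

3800 m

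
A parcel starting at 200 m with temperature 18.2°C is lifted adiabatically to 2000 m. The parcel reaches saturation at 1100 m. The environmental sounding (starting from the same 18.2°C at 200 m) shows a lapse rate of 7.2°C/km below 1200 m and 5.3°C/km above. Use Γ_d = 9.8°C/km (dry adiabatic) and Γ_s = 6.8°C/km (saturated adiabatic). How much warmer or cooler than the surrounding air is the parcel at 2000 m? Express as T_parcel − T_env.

Parcel:
  From 200 m to 1100 m (dry): cools by 9.8 × 0.9 = 8.82°C, giving 9.38°C.
  From 1100 m to 2000 m (saturated): cools by 6.8 × 0.9 = 6.12°C, giving 3.26°C.
Environment:
  From 200 m to 1200 m (environment, lower layer): cools by 7.2 × 1 = 7.2°C, giving 11°C.
  From 1200 m to 2000 m (environment, upper layer): cools by 5.3 × 0.8 = 4.24°C, giving 6.76°C.
T_parcel − T_env = 3.26 − 6.76 = -3.5°C

-3.5°C (parcel cooler than environment)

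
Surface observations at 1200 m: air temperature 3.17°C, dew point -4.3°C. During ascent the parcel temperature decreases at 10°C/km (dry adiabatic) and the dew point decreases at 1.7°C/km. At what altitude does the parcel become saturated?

T and T_d converge at 10 − 1.7 = 8.3°C per km
Height above start = (3.17 − (-4.3)) / 8.3 = 0.9 km
LCL altitude = 1200 m + 900 m = 2100 m

2100 m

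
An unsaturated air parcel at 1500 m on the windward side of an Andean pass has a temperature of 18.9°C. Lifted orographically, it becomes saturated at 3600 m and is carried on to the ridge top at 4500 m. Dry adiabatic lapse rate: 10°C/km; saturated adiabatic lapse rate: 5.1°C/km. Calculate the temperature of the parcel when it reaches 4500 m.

Dry to 3600 m: -10 × 2.1 km = -21°C, so T = -2.1°C.
Saturated to 4500 m: -5.1 × 0.9 km = -4.59°C, so T = -6.69°C.

-6.69°C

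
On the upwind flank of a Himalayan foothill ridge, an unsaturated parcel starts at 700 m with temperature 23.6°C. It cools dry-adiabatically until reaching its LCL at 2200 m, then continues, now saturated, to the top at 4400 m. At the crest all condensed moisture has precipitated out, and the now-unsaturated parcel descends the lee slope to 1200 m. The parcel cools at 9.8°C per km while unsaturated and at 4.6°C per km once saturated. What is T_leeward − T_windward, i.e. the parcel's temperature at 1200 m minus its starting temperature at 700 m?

700–2200 m, dry: Δz = 1.5 km ⇒ ΔT = -14.7°C; T = 8.9°C
2200–4400 m, saturated: Δz = 2.2 km ⇒ ΔT = -10.12°C; T = -1.22°C
4400–1200 m, dry descent: Δz = 3.2 km ⇒ ΔT = +31.36°C; T = 30.14°C
Net change vs windward start: 30.14 − 23.6 = +6.54°C

+6.54°C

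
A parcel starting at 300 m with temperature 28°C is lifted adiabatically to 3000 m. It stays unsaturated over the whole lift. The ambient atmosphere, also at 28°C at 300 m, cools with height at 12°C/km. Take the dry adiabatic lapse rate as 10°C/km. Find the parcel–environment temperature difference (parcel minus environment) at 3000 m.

Parcel:
  From 300 m to 3000 m (dry): cools by 10 × 2.7 = 27°C, giving 1°C.
Environment:
  From 300 m to 3000 m (environment): cools by 12 × 2.7 = 32.4°C, giving -4.4°C.
T_parcel − T_env = 1 − (-4.4) = +5.4°C

+5.4°C (parcel warmer than environment)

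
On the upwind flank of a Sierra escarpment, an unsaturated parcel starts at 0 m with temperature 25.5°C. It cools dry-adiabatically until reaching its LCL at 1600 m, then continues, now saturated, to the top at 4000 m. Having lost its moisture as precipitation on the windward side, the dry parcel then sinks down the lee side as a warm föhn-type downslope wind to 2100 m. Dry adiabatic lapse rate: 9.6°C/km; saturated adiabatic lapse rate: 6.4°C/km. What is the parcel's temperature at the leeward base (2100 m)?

13.02°C

From 0 m to 1600 m (dry): cools by 9.6 × 1.6 = 15.36°C, giving 10.14°C.
From 1600 m to 4000 m (saturated): cools by 6.4 × 2.4 = 15.36°C, giving -5.22°C.
From 4000 m to 2100 m (dry descent): warms by 9.6 × 1.9 = 18.24°C, giving 13.02°C.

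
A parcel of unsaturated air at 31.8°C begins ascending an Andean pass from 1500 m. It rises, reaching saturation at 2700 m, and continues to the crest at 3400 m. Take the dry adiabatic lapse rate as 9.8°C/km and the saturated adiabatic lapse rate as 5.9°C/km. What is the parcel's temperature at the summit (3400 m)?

15.91°C

1500–2700 m, dry: Δz = 1.2 km ⇒ ΔT = -11.76°C; T = 20.04°C
2700–3400 m, saturated: Δz = 0.7 km ⇒ ΔT = -4.13°C; T = 15.91°C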